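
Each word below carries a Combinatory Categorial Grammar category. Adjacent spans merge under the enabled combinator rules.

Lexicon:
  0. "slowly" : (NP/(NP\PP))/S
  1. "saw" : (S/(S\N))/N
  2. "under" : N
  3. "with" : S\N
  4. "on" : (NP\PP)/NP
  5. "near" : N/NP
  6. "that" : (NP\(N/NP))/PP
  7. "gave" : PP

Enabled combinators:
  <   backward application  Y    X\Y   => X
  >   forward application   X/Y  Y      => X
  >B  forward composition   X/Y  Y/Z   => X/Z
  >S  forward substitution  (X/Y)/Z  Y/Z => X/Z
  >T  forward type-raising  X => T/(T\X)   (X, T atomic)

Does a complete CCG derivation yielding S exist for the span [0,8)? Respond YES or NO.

NO

(NP/(NP\PP))/S (S/(S\N))/N N S\N (NP\PP)/NP N/NP (NP\(N/NP))/PP PP
CKY chart[0,8] = {N/(N\NP), NP, NP/(NP\NP), PP/(PP\NP), S/(S\NP)}; S ∉ chart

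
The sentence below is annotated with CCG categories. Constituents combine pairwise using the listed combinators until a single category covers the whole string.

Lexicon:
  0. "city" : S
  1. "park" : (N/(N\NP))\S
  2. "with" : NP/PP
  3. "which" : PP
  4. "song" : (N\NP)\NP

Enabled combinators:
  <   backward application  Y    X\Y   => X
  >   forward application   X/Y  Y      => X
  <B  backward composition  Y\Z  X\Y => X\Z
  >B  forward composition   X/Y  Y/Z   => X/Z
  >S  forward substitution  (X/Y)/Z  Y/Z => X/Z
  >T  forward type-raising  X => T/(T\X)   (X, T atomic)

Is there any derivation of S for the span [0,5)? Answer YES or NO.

S (N/(N\NP))\S NP/PP PP (N\NP)\NP
CKY chart[0,5] = {N, N/(N\N), NP/(NP\N), PP/(PP\N), S/(S\N)}; S ∉ chart

NO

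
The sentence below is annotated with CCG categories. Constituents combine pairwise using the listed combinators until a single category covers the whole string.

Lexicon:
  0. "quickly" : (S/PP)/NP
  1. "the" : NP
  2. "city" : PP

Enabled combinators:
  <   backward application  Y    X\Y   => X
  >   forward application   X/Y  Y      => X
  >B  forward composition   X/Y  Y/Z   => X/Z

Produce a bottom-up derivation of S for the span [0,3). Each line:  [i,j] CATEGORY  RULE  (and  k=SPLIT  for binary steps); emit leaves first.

[0,1] (S/PP)/NP  lex  "quickly"
[1,2] NP  lex  "the"
[0,2] S/PP  >  k=1
[2,3] PP  lex  "city"
[0,3] S  >  k=2

[0,3] S   >
  [0,2] S/PP   >
    [0,1] "quickly" : (S/PP)/NP
    [1,2] "the" : NP
  [2,3] "city" : PP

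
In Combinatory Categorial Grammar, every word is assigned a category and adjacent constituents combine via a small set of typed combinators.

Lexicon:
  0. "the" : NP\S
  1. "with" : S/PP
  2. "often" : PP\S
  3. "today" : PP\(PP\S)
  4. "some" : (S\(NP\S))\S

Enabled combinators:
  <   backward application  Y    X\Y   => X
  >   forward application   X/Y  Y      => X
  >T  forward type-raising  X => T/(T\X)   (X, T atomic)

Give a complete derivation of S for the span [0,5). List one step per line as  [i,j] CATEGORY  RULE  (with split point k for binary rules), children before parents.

[0,5] S   <
  [0,1] "the" : NP\S
  [1,5] S\(NP\S)   <
    [1,4] S   >
      [1,2] "with" : S/PP
      [2,4] PP   <
        [2,3] "often" : PP\S
        [3,4] "today" : PP\(PP\S)
    [4,5] "some" : (S\(NP\S))\S

[0,1] NP\S  lex  "the"
[1,2] S/PP  lex  "with"
[2,3] PP\S  lex  "often"
[3,4] PP\(PP\S)  lex  "today"
[2,4] PP  <  k=3
[1,4] S  >  k=2
[4,5] (S\(NP\S))\S  lex  "some"
[1,5] S\(NP\S)  <  k=4
[0,5] S  <  k=1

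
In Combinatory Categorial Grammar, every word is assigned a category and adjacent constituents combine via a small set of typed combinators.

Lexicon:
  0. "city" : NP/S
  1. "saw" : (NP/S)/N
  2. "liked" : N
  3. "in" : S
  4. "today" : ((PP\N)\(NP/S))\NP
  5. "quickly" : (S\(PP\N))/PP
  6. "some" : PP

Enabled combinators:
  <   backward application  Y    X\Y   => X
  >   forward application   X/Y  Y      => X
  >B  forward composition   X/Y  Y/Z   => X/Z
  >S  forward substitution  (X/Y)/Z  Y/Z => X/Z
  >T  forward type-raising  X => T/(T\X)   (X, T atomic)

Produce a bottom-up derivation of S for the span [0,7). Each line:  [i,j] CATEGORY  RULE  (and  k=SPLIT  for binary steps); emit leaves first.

[0,1] NP/S  lex  "city"
[1,2] (NP/S)/N  lex  "saw"
[2,3] N  lex  "liked"
[1,3] NP/S  >  k=2
[3,4] S  lex  "in"
[1,4] NP  >  k=3
[4,5] ((PP\N)\(NP/S))\NP  lex  "today"
[1,5] (PP\N)\(NP/S)  <  k=4
[0,5] PP\N  <  k=1
[5,6] (S\(PP\N))/PP  lex  "quickly"
[6,7] PP  lex  "some"
[5,7] S\(PP\N)  >  k=6
[0,7] S  <  k=5

[0,7] S   <
  [0,5] PP\N   <
    [0,1] "city" : NP/S
    [1,5] (PP\N)\(NP/S)   <
      [1,4] NP   >
        [1,3] NP/S   >
          [1,2] "saw" : (NP/S)/N
          [2,3] "liked" : N
        [3,4] "in" : S
      [4,5] "today" : ((PP\N)\(NP/S))\NP
  [5,7] S\(PP\N)   >
    [5,6] "quickly" : (S\(PP\N))/PP
    [6,7] "some" : PP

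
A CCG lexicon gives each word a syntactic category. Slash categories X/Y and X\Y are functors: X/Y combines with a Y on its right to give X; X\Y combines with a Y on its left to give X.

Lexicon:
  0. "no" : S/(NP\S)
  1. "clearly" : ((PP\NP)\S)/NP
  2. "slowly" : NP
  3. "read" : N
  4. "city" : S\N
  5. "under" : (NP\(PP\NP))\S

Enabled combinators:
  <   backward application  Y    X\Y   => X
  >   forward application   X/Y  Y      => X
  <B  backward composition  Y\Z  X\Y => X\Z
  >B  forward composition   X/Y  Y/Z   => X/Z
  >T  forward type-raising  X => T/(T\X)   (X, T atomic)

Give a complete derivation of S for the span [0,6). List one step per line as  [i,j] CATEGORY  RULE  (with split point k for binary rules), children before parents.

[0,1] S/(NP\S)  lex  "no"
[1,2] ((PP\NP)\S)/NP  lex  "clearly"
[2,3] NP  lex  "slowly"
[1,3] (PP\NP)\S  >  k=2
[3,4] N  lex  "read"
[3,4] S/(S\N)  >T
[4,5] S\N  lex  "city"
[3,5] S  >  k=4
[5,6] (NP\(PP\NP))\S  lex  "under"
[3,6] NP\(PP\NP)  <  k=5
[1,6] NP\S  <B  k=3
[0,6] S  >  k=1

[0,6] S   >
  [0,1] "no" : S/(NP\S)
  [1,6] NP\S   <B
    [1,3] (PP\NP)\S   >
      [1,2] "clearly" : ((PP\NP)\S)/NP
      [2,3] "slowly" : NP
    [3,6] NP\(PP\NP)   <
      [3,5] S   >
        [3,4] S/(S\N)   >T
          [3,4] "read" : N
        [4,5] "city" : S\N
      [5,6] "under" : (NP\(PP\NP))\S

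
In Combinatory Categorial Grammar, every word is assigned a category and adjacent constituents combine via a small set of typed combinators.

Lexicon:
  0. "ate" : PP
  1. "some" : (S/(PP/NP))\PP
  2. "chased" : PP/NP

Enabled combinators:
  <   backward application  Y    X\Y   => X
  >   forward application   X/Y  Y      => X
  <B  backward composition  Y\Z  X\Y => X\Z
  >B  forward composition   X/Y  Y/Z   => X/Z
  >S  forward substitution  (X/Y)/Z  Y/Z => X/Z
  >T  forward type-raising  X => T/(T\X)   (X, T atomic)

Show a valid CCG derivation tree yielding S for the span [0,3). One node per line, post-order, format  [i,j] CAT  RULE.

[0,3] S   >
  [0,2] S/(PP/NP)   <
    [0,1] "ate" : PP
    [1,2] "some" : (S/(PP/NP))\PP
  [2,3] "chased" : PP/NP

[0,1] PP  lex  "ate"
[1,2] (S/(PP/NP))\PP  lex  "some"
[0,2] S/(PP/NP)  <  k=1
[2,3] PP/NP  lex  "chased"
[0,3] S  >  k=2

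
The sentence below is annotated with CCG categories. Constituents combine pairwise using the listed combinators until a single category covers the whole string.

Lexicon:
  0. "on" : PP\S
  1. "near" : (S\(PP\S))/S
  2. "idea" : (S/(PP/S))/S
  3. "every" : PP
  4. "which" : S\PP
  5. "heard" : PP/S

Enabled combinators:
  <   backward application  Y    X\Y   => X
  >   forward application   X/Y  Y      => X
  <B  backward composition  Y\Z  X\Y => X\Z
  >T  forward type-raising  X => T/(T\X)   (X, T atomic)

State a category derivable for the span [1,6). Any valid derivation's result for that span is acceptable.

[0,6] S   <
  [0,1] "on" : PP\S
  [1,6] S\(PP\S)   >
    [1,2] "near" : (S\(PP\S))/S
    [2,6] S   >
      [2,5] S/(PP/S)   >
        [2,3] "idea" : (S/(PP/S))/S
        [3,5] S   <
          [3,4] "every" : PP
          [4,5] "which" : S\PP
      [5,6] "heard" : PP/S

S\(PP\S)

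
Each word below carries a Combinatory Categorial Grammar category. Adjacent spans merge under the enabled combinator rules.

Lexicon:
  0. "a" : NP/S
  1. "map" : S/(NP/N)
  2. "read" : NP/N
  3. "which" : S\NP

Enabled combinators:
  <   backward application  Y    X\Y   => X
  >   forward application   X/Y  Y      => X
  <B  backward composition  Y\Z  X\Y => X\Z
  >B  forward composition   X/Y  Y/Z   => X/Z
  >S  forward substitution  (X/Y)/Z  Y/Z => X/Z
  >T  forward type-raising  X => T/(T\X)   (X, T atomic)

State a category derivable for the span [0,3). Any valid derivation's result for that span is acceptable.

[0,4] S   <
  [0,3] NP   >
    [0,1] "a" : NP/S
    [1,3] S   >
      [1,2] "map" : S/(NP/N)
      [2,3] "read" : NP/N
  [3,4] "which" : S\NP

NP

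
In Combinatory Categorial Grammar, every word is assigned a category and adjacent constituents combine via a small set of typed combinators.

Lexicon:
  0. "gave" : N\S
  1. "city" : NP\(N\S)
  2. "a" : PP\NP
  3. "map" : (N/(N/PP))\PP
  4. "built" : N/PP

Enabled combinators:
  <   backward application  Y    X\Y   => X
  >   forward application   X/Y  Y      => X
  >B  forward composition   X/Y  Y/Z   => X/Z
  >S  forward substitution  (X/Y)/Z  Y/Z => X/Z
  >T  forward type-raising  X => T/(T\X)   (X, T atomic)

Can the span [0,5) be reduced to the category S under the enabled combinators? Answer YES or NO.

N\S NP\(N\S) PP\NP (N/(N/PP))\PP N/PP
CKY chart[0,5] = {N, N/(N\N), NP/(NP\N), PP/(PP\N), S/(S\N)}; S ∉ chart

NO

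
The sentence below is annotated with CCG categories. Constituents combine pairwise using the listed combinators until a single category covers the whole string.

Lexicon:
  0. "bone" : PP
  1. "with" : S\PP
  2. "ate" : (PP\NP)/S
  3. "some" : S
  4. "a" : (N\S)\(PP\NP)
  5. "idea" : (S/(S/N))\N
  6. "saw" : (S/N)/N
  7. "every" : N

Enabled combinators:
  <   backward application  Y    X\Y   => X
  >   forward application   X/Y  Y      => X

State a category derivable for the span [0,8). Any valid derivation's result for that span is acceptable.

[0,8] S   >
  [0,6] S/(S/N)   <
    [0,5] N   <
      [0,2] S   <
        [0,1] "bone" : PP
        [1,2] "with" : S\PP
      [2,5] N\S   <
        [2,4] PP\NP   >
          [2,3] "ate" : (PP\NP)/S
          [3,4] "some" : S
        [4,5] "a" : (N\S)\(PP\NP)
    [5,6] "idea" : (S/(S/N))\N
  [6,8] S/N   >
    [6,7] "saw" : (S/N)/N
    [7,8] "every" : N

S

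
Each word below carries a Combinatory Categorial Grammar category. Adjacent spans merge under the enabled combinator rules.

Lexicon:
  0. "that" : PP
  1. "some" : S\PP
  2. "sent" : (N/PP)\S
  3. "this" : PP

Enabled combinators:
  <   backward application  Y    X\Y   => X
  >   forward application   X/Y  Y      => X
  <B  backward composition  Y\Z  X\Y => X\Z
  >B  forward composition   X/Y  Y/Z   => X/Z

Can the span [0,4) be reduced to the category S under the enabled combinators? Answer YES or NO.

NO

PP S\PP (N/PP)\S PP
CKY chart[0,4] = {N}; S ∉ chart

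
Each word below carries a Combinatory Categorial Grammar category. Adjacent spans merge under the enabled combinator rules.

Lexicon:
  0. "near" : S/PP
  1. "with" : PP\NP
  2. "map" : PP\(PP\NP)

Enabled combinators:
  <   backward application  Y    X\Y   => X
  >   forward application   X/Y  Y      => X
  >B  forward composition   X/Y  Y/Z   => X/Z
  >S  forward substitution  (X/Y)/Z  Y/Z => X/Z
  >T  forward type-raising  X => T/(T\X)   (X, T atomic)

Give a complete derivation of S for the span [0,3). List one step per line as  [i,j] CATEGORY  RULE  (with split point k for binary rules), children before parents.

[0,1] S/PP  lex  "near"
[1,2] PP\NP  lex  "with"
[2,3] PP\(PP\NP)  lex  "map"
[1,3] PP  <  k=2
[0,3] S  >  k=1

[0,3] S   >
  [0,1] "near" : S/PP
  [1,3] PP   <
    [1,2] "with" : PP\NP
    [2,3] "map" : PP\(PP\NP)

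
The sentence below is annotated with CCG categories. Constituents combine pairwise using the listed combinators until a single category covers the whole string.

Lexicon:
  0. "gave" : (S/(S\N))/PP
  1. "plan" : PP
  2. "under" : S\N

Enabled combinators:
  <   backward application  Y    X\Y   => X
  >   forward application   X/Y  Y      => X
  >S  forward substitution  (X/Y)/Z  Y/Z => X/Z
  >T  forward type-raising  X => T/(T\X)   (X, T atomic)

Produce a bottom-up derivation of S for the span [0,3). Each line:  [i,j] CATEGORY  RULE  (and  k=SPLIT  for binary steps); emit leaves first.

[0,1] (S/(S\N))/PP  lex  "gave"
[1,2] PP  lex  "plan"
[0,2] S/(S\N)  >  k=1
[2,3] S\N  lex  "under"
[0,3] S  >  k=2

[0,3] S   >
  [0,2] S/(S\N)   >
    [0,1] "gave" : (S/(S\N))/PP
    [1,2] "plan" : PP
  [2,3] "under" : S\N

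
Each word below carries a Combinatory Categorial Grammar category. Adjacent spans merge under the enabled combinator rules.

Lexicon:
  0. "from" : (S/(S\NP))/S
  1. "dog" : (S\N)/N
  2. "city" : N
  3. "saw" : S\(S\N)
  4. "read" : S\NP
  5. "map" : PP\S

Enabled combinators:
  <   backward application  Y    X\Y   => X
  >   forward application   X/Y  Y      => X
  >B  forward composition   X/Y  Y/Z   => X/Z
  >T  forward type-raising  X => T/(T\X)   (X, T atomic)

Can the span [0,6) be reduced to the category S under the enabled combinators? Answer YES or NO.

(S/(S\NP))/S (S\N)/N N S\(S\N) S\NP PP\S
CKY chart[0,6] = {N/(N\PP), NP/(NP\PP), PP, PP/(PP\PP), S/(S\PP)}; S ∉ chart

NO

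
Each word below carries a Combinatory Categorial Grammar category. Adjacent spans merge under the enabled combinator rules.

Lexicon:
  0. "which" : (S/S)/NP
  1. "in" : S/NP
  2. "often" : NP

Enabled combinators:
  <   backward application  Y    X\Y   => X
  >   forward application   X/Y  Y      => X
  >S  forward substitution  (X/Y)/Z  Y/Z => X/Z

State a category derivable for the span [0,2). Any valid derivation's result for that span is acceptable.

[0,3] S   >
  [0,2] S/NP   >S
    [0,1] "which" : (S/S)/NP
    [1,2] "in" : S/NP
  [2,3] "often" : NP

S/NP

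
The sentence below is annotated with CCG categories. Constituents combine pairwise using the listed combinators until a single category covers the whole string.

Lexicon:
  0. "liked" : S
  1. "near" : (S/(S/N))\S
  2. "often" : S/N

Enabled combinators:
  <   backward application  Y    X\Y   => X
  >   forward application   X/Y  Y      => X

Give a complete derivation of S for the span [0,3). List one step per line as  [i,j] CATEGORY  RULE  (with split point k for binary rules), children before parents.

[0,3] S   >
  [0,2] S/(S/N)   <
    [0,1] "liked" : S
    [1,2] "near" : (S/(S/N))\S
  [2,3] "often" : S/N

[0,1] S  lex  "liked"
[1,2] (S/(S/N))\S  lex  "near"
[0,2] S/(S/N)  <  k=1
[2,3] S/N  lex  "often"
[0,3] S  >  k=2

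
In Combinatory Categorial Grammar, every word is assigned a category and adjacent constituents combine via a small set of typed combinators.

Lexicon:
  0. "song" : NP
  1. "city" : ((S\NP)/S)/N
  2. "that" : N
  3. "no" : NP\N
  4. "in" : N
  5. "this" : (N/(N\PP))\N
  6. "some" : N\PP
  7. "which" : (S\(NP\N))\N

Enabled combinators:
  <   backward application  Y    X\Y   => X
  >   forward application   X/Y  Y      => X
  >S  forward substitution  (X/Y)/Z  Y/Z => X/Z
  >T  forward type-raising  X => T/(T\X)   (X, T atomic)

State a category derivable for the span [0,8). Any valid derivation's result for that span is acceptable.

[0,8] S   <
  [0,1] "song" : NP
  [1,8] S\NP   >
    [1,3] (S\NP)/S   >
      [1,2] "city" : ((S\NP)/S)/N
      [2,3] "that" : N
    [3,8] S   <
      [3,4] "no" : NP\N
      [4,8] S\(NP\N)   <
        [4,7] N   >
          [4,6] N/(N\PP)   <
            [4,5] "in" : N
            [5,6] "this" : (N/(N\PP))\N
          [6,7] "some" : N\PP
        [7,8] "which" : (S\(NP\N))\N

S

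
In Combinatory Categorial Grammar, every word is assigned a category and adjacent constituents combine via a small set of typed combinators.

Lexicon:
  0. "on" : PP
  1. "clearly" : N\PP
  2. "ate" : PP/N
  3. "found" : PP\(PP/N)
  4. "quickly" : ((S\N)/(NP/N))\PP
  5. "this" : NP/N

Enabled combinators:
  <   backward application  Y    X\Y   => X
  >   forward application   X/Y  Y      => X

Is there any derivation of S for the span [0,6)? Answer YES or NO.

YES

[0,6] S   <
  [0,2] N   <
    [0,1] "on" : PP
    [1,2] "clearly" : N\PP
  [2,6] S\N   >
    [2,5] (S\N)/(NP/N)   <
      [2,4] PP   <
        [2,3] "ate" : PP/N
        [3,4] "found" : PP\(PP/N)
      [4,5] "quickly" : ((S\N)/(NP/N))\PP
    [5,6] "this" : NP/N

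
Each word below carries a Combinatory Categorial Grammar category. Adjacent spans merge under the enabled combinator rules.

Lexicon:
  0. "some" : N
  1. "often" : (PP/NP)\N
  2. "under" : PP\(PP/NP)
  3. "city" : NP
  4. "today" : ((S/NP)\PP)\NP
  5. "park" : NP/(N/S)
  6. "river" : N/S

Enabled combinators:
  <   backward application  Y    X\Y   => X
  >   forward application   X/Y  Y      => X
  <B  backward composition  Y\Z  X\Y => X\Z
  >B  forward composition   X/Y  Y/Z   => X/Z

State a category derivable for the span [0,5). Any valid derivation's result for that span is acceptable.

S/NP

[0,7] S   >
  [0,5] S/NP   <
    [0,3] PP   <
      [0,1] "some" : N
      [1,3] PP\N   <B
        [1,2] "often" : (PP/NP)\N
        [2,3] "under" : PP\(PP/NP)
    [3,5] (S/NP)\PP   <
      [3,4] "city" : NP
      [4,5] "today" : ((S/NP)\PP)\NP
  [5,7] NP   >
    [5,6] "park" : NP/(N/S)
    [6,7] "river" : N/S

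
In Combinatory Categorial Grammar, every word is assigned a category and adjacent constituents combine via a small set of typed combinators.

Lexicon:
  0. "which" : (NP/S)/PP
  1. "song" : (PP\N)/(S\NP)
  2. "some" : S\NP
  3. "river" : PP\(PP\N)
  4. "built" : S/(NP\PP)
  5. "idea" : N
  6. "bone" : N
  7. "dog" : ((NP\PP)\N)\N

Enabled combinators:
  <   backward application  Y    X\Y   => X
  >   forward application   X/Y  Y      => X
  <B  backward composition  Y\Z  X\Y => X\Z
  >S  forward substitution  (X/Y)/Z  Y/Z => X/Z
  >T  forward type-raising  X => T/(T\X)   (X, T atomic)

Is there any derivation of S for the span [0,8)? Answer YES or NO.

(NP/S)/PP (PP\N)/(S\NP) S\NP PP\(PP\N) S/(NP\PP) N N ((NP\PP)\N)\N
CKY chart[0,8] = {N/(N\NP), NP, NP/(NP\NP), PP/(PP\NP), S/(S\NP)}; S ∉ chart

NO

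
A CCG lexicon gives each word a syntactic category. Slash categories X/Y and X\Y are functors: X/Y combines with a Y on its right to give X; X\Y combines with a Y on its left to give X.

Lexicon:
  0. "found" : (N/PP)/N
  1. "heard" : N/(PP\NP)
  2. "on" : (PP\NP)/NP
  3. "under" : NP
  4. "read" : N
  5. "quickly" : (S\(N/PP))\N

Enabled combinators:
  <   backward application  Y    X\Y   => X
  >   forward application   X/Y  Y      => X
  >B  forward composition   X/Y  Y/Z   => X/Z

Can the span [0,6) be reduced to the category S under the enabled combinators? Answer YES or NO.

YES

[0,6] S   <
  [0,4] N/PP   >
    [0,1] "found" : (N/PP)/N
    [1,4] N   >
      [1,3] N/NP   >B
        [1,2] "heard" : N/(PP\NP)
        [2,3] "on" : (PP\NP)/NP
      [3,4] "under" : NP
  [4,6] S\(N/PP)   <
    [4,5] "read" : N
    [5,6] "quickly" : (S\(N/PP))\N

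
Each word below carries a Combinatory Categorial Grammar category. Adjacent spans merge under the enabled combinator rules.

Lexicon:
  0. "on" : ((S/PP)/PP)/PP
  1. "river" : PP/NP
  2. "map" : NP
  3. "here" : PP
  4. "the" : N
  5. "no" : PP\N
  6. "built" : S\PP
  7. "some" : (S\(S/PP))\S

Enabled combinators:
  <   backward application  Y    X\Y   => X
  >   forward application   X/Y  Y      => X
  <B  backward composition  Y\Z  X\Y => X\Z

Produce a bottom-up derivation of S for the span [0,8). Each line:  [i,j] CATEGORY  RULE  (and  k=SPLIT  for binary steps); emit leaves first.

[0,1] ((S/PP)/PP)/PP  lex  "on"
[1,2] PP/NP  lex  "river"
[2,3] NP  lex  "map"
[1,3] PP  >  k=2
[0,3] (S/PP)/PP  >  k=1
[3,4] PP  lex  "here"
[0,4] S/PP  >  k=3
[4,5] N  lex  "the"
[5,6] PP\N  lex  "no"
[6,7] S\PP  lex  "built"
[5,7] S\N  <B  k=6
[4,7] S  <  k=5
[7,8] (S\(S/PP))\S  lex  "some"
[4,8] S\(S/PP)  <  k=7
[0,8] S  <  k=4

[0,8] S   <
  [0,4] S/PP   >
    [0,3] (S/PP)/PP   >
      [0,1] "on" : ((S/PP)/PP)/PP
      [1,3] PP   >
        [1,2] "river" : PP/NP
        [2,3] "map" : NP
    [3,4] "here" : PP
  [4,8] S\(S/PP)   <
    [4,7] S   <
      [4,5] "the" : N
      [5,7] S\N   <B
        [5,6] "no" : PP\N
        [6,7] "built" : S\PP
    [7,8] "some" : (S\(S/PP))\S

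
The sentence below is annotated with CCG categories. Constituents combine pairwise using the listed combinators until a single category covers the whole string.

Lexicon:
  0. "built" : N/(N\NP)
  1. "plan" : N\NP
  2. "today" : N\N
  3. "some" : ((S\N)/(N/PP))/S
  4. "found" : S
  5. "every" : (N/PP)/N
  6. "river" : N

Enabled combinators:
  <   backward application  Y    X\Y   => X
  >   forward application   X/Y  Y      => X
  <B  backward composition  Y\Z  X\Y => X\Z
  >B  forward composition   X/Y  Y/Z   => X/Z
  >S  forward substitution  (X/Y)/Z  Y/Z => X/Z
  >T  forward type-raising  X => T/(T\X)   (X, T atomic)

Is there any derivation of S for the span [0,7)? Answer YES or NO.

YES

[0,7] S   <
  [0,3] N   >
    [0,1] "built" : N/(N\NP)
    [1,3] N\NP   <B
      [1,2] "plan" : N\NP
      [2,3] "today" : N\N
  [3,7] S\N   >
    [3,5] (S\N)/(N/PP)   >
      [3,4] "some" : ((S\N)/(N/PP))/S
      [4,5] "found" : S
    [5,7] N/PP   >
      [5,6] "every" : (N/PP)/N
      [6,7] "river" : N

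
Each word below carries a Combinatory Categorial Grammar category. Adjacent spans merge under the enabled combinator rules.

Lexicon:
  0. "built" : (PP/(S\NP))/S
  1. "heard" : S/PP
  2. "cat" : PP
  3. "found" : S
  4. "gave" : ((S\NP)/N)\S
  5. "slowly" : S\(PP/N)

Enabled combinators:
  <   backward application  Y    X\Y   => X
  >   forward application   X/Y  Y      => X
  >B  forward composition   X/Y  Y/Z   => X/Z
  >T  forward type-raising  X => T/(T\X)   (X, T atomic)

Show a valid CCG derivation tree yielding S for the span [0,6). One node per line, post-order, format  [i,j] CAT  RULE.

[0,6] S   <
  [0,5] PP/N   >B
    [0,3] PP/(S\NP)   >
      [0,1] "built" : (PP/(S\NP))/S
      [1,3] S   >
        [1,2] "heard" : S/PP
        [2,3] "cat" : PP
    [3,5] (S\NP)/N   <
      [3,4] "found" : S
      [4,5] "gave" : ((S\NP)/N)\S
  [5,6] "slowly" : S\(PP/N)

[0,1] (PP/(S\NP))/S  lex  "built"
[1,2] S/PP  lex  "heard"
[2,3] PP  lex  "cat"
[1,3] S  >  k=2
[0,3] PP/(S\NP)  >  k=1
[3,4] S  lex  "found"
[4,5] ((S\NP)/N)\S  lex  "gave"
[3,5] (S\NP)/N  <  k=4
[0,5] PP/N  >B  k=3
[5,6] S\(PP/N)  lex  "slowly"
[0,6] S  <  k=5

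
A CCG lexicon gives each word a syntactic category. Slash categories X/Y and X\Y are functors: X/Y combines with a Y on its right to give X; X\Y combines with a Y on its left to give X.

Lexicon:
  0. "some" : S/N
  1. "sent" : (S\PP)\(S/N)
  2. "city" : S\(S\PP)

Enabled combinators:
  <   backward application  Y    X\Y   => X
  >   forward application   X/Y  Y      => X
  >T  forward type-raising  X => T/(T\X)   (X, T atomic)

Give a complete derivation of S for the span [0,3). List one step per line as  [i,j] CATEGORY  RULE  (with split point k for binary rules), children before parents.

[0,3] S   <
  [0,2] S\PP   <
    [0,1] "some" : S/N
    [1,2] "sent" : (S\PP)\(S/N)
  [2,3] "city" : S\(S\PP)

[0,1] S/N  lex  "some"
[1,2] (S\PP)\(S/N)  lex  "sent"
[0,2] S\PP  <  k=1
[2,3] S\(S\PP)  lex  "city"
[0,3] S  <  k=2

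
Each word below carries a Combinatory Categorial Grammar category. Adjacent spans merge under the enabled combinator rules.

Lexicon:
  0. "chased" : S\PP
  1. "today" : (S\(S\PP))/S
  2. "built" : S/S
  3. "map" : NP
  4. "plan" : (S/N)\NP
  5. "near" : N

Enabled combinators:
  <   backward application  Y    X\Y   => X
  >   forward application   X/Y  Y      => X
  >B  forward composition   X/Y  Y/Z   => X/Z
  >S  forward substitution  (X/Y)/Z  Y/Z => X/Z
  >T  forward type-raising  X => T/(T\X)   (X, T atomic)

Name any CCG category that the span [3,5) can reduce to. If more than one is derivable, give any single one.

S/N

[0,6] S   <
  [0,1] "chased" : S\PP
  [1,6] S\(S\PP)   >
    [1,2] "today" : (S\(S\PP))/S
    [2,6] S   >
      [2,5] S/N   >B
        [2,3] "built" : S/S
        [3,5] S/N   <
          [3,4] "map" : NP
          [4,5] "plan" : (S/N)\NP
      [5,6] "near" : N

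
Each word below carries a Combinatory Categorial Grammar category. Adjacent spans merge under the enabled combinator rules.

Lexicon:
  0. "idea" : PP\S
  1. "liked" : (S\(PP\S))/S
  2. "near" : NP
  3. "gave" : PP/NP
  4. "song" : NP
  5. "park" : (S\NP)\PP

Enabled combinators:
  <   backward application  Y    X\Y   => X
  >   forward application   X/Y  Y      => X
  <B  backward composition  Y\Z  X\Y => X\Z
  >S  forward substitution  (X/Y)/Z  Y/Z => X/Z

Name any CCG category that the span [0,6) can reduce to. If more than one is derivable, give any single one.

[0,6] S   <
  [0,1] "idea" : PP\S
  [1,6] S\(PP\S)   >
    [1,2] "liked" : (S\(PP\S))/S
    [2,6] S   <
      [2,3] "near" : NP
      [3,6] S\NP   <
        [3,5] PP   >
          [3,4] "gave" : PP/NP
          [4,5] "song" : NP
        [5,6] "park" : (S\NP)\PP

S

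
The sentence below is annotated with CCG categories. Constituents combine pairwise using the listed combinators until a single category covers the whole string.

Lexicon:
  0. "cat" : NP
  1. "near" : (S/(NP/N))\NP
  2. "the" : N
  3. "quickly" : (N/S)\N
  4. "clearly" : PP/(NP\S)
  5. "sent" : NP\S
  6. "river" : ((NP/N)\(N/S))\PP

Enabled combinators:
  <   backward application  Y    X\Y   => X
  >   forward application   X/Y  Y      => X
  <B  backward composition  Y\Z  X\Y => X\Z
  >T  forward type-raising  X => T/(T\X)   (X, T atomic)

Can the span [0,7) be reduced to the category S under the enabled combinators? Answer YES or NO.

[0,7] S   >
  [0,2] S/(NP/N)   <
    [0,1] "cat" : NP
    [1,2] "near" : (S/(NP/N))\NP
  [2,7] NP/N   <
    [2,4] N/S   <
      [2,3] "the" : N
      [3,4] "quickly" : (N/S)\N
    [4,7] (NP/N)\(N/S)   <
      [4,6] PP   >
        [4,5] "clearly" : PP/(NP\S)
        [5,6] "sent" : NP\S
      [6,7] "river" : ((NP/N)\(N/S))\PP

YES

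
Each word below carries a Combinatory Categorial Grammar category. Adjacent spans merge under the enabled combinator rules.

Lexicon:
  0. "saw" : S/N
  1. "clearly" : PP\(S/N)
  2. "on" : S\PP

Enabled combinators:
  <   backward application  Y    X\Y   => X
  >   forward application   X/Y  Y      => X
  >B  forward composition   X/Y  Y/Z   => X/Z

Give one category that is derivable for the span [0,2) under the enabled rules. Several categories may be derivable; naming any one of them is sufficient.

[0,3] S   <
  [0,2] PP   <
    [0,1] "saw" : S/N
    [1,2] "clearly" : PP\(S/N)
  [2,3] "on" : S\PP

PP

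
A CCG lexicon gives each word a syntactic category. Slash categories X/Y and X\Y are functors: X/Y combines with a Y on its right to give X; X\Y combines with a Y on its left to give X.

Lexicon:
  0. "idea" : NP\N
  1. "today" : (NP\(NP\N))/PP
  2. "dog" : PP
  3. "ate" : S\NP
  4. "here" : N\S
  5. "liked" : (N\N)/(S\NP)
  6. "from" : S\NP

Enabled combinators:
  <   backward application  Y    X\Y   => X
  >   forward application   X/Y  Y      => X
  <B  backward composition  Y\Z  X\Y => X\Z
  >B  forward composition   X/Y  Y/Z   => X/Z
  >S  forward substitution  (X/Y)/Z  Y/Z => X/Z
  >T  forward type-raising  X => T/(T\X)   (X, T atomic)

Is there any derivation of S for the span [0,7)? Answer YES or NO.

NP\N (NP\(NP\N))/PP PP S\NP N\S (N\N)/(S\NP) S\NP
CKY chart[0,7] = {N, N/(N\N), NP/(NP\N), PP/(PP\N), S/(S\N)}; S ∉ chart

NO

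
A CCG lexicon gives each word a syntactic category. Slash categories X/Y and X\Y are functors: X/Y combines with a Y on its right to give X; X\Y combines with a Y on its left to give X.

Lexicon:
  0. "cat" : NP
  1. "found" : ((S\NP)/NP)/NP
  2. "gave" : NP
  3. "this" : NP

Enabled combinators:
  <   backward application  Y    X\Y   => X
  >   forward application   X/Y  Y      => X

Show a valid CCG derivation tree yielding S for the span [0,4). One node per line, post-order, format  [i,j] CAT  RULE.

[0,4] S   <
  [0,1] "cat" : NP
  [1,4] S\NP   >
    [1,3] (S\NP)/NP   >
      [1,2] "found" : ((S\NP)/NP)/NP
      [2,3] "gave" : NP
    [3,4] "this" : NP

[0,1] NP  lex  "cat"
[1,2] ((S\NP)/NP)/NP  lex  "found"
[2,3] NP  lex  "gave"
[1,3] (S\NP)/NP  >  k=2
[3,4] NP  lex  "this"
[1,4] S\NP  >  k=3
[0,4] S  <  k=1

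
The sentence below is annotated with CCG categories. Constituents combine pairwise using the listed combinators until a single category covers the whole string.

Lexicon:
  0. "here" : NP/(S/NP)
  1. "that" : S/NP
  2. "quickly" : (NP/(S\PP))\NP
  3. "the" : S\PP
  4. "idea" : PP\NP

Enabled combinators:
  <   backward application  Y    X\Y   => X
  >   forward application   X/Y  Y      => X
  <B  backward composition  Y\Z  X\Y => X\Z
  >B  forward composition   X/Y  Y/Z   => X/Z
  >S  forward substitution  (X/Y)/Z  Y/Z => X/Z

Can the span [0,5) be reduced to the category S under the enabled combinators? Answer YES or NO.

NO

NP/(S/NP) S/NP (NP/(S\PP))\NP S\PP PP\NP
CKY chart[0,5] = {PP}; S ∉ chart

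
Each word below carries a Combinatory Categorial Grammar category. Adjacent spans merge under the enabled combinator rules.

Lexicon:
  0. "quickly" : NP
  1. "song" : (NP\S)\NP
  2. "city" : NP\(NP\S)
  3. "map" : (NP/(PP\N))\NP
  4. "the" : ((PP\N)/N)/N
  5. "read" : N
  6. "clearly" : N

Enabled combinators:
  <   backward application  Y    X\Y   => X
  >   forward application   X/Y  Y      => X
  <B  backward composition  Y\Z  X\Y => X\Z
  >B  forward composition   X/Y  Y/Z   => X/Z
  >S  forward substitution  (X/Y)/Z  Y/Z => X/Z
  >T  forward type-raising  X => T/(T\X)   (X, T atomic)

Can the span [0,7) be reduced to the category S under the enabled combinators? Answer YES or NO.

NP (NP\S)\NP NP\(NP\S) (NP/(PP\N))\NP ((PP\N)/N)/N N N
CKY chart[0,7] = {N/(N\NP), NP, NP/(NP\NP), NP/(N\N), PP/(PP\NP), S/(S\NP)}; S ∉ chart

NO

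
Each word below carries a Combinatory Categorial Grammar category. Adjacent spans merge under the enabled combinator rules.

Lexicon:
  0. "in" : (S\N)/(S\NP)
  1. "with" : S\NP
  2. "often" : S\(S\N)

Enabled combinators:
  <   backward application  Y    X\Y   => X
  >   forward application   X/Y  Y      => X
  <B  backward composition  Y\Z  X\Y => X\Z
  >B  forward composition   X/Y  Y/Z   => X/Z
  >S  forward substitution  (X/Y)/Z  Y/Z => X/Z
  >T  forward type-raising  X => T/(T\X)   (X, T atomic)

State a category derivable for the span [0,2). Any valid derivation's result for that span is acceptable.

S\N

[0,3] S   <
  [0,2] S\N   >
    [0,1] "in" : (S\N)/(S\NP)
    [1,2] "with" : S\NP
  [2,3] "often" : S\(S\N)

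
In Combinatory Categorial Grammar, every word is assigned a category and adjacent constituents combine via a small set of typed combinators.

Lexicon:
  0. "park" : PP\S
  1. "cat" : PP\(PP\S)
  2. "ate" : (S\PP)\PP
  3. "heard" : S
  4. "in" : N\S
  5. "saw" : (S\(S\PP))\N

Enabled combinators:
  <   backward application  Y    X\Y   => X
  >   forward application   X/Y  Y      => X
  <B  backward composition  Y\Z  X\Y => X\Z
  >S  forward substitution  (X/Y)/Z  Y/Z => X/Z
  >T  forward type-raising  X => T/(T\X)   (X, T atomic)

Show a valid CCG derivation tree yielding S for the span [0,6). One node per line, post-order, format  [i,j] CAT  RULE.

[0,1] PP\S  lex  "park"
[1,2] PP\(PP\S)  lex  "cat"
[0,2] PP  <  k=1
[2,3] (S\PP)\PP  lex  "ate"
[0,3] S\PP  <  k=2
[3,4] S  lex  "heard"
[4,5] N\S  lex  "in"
[3,5] N  <  k=4
[5,6] (S\(S\PP))\N  lex  "saw"
[3,6] S\(S\PP)  <  k=5
[0,6] S  <  k=3

[0,6] S   <
  [0,3] S\PP   <
    [0,2] PP   <
      [0,1] "park" : PP\S
      [1,2] "cat" : PP\(PP\S)
    [2,3] "ate" : (S\PP)\PP
  [3,6] S\(S\PP)   <
    [3,5] N   <
      [3,4] "heard" : S
      [4,5] "in" : N\S
    [5,6] "saw" : (S\(S\PP))\N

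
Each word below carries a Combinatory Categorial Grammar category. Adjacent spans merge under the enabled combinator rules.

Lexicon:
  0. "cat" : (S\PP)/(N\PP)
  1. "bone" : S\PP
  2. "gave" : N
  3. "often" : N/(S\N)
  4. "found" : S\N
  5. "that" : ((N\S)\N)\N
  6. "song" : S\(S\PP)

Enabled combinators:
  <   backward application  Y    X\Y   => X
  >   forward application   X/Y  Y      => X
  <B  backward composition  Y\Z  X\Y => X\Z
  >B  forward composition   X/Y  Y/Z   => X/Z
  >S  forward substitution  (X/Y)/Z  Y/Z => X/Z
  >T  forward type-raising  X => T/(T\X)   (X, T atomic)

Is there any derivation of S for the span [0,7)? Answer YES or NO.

[0,7] S   <
  [0,6] S\PP   >
    [0,1] "cat" : (S\PP)/(N\PP)
    [1,6] N\PP   <B
      [1,2] "bone" : S\PP
      [2,6] N\S   <
        [2,3] "gave" : N
        [3,6] (N\S)\N   <
          [3,5] N   >
            [3,4] "often" : N/(S\N)
            [4,5] "found" : S\N
          [5,6] "that" : ((N\S)\N)\N
  [6,7] "song" : S\(S\PP)

YES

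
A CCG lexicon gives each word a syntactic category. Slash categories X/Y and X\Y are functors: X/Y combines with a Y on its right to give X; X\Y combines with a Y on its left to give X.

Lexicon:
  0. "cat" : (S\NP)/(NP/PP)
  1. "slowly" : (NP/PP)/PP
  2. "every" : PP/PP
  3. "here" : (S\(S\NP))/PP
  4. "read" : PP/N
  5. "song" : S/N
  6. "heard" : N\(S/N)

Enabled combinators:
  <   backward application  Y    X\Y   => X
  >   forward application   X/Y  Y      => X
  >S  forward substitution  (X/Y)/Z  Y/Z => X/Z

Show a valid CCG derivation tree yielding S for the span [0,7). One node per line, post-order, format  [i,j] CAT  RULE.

[0,1] (S\NP)/(NP/PP)  lex  "cat"
[1,2] (NP/PP)/PP  lex  "slowly"
[2,3] PP/PP  lex  "every"
[1,3] NP/PP  >S  k=2
[0,3] S\NP  >  k=1
[3,4] (S\(S\NP))/PP  lex  "here"
[4,5] PP/N  lex  "read"
[5,6] S/N  lex  "song"
[6,7] N\(S/N)  lex  "heard"
[5,7] N  <  k=6
[4,7] PP  >  k=5
[3,7] S\(S\NP)  >  k=4
[0,7] S  <  k=3

[0,7] S   <
  [0,3] S\NP   >
    [0,1] "cat" : (S\NP)/(NP/PP)
    [1,3] NP/PP   >S
      [1,2] "slowly" : (NP/PP)/PP
      [2,3] "every" : PP/PP
  [3,7] S\(S\NP)   >
    [3,4] "here" : (S\(S\NP))/PP
    [4,7] PP   >
      [4,5] "read" : PP/N
      [5,7] N   <
        [5,6] "song" : S/N
        [6,7] "heard" : N\(S/N)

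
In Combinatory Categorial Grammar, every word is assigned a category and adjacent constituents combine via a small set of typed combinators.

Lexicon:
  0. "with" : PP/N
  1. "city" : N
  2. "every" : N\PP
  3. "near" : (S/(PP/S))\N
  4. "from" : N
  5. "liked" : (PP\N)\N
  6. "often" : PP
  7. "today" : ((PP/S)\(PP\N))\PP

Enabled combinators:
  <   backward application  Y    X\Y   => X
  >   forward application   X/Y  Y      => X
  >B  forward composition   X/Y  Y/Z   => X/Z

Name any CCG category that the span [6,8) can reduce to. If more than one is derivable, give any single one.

[0,8] S   >
  [0,4] S/(PP/S)   <
    [0,3] N   <
      [0,2] PP   >
        [0,1] "with" : PP/N
        [1,2] "city" : N
      [2,3] "every" : N\PP
    [3,4] "near" : (S/(PP/S))\N
  [4,8] PP/S   <
    [4,6] PP\N   <
      [4,5] "from" : N
      [5,6] "liked" : (PP\N)\N
    [6,8] (PP/S)\(PP\N)   <
      [6,7] "often" : PP
      [7,8] "today" : ((PP/S)\(PP\N))\PP

(PP/S)\(PP\N)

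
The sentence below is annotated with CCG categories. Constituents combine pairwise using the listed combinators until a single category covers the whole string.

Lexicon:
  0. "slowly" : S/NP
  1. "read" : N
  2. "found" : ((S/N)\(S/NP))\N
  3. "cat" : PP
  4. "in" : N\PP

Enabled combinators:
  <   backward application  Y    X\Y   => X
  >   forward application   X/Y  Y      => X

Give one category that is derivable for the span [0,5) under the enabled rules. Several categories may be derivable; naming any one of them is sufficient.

[0,5] S   >
  [0,3] S/N   <
    [0,1] "slowly" : S/NP
    [1,3] (S/N)\(S/NP)   <
      [1,2] "read" : N
      [2,3] "found" : ((S/N)\(S/NP))\N
  [3,5] N   <
    [3,4] "cat" : PP
    [4,5] "in" : N\PP

S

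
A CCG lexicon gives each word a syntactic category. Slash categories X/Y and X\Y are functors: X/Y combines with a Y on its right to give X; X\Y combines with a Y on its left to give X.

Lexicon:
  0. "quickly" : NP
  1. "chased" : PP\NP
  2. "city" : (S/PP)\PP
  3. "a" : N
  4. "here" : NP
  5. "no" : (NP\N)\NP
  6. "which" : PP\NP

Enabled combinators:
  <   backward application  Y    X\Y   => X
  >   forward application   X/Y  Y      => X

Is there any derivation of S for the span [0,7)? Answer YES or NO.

YES

[0,7] S   >
  [0,3] S/PP   <
    [0,2] PP   <
      [0,1] "quickly" : NP
      [1,2] "chased" : PP\NP
    [2,3] "city" : (S/PP)\PP
  [3,7] PP   <
    [3,6] NP   <
      [3,4] "a" : N
      [4,6] NP\N   <
        [4,5] "here" : NP
        [5,6] "no" : (NP\N)\NP
    [6,7] "which" : PP\NP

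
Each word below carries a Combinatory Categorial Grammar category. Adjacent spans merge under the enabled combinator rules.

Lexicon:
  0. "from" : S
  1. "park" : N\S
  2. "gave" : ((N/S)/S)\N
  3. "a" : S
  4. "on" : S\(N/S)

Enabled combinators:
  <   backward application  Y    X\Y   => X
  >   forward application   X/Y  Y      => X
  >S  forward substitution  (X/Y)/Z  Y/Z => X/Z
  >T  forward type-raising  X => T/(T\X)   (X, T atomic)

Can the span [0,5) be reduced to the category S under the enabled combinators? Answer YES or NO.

YES

[0,5] S   <
  [0,4] N/S   >
    [0,3] (N/S)/S   <
      [0,2] N   <
        [0,1] "from" : S
        [1,2] "park" : N\S
      [2,3] "gave" : ((N/S)/S)\N
    [3,4] "a" : S
  [4,5] "on" : S\(N/S)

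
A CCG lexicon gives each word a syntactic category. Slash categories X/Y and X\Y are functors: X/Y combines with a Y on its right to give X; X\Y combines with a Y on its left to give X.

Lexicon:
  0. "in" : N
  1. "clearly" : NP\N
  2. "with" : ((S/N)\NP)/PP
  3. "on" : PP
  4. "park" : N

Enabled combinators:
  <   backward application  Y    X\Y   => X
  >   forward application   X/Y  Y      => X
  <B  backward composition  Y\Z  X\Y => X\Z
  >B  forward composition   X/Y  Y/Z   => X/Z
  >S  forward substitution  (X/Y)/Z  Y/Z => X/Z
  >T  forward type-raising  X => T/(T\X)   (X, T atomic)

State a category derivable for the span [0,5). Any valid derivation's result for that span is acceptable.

[0,5] S   >
  [0,4] S/N   <
    [0,2] NP   >
      [0,1] NP/(NP\N)   >T
        [0,1] "in" : N
      [1,2] "clearly" : NP\N
    [2,4] (S/N)\NP   >
      [2,3] "with" : ((S/N)\NP)/PP
      [3,4] "on" : PP
  [4,5] "park" : N

S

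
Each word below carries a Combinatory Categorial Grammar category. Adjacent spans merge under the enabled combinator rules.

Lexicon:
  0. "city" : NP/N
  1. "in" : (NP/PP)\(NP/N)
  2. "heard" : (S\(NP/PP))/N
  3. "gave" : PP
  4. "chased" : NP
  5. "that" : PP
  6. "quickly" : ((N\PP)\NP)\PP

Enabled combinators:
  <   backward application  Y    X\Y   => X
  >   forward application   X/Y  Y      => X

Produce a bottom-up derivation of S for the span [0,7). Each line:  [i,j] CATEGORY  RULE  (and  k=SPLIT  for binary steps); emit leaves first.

[0,1] NP/N  lex  "city"
[1,2] (NP/PP)\(NP/N)  lex  "in"
[0,2] NP/PP  <  k=1
[2,3] (S\(NP/PP))/N  lex  "heard"
[3,4] PP  lex  "gave"
[4,5] NP  lex  "chased"
[5,6] PP  lex  "that"
[6,7] ((N\PP)\NP)\PP  lex  "quickly"
[5,7] (N\PP)\NP  <  k=6
[4,7] N\PP  <  k=5
[3,7] N  <  k=4
[2,7] S\(NP/PP)  >  k=3
[0,7] S  <  k=2

[0,7] S   <
  [0,2] NP/PP   <
    [0,1] "city" : NP/N
    [1,2] "in" : (NP/PP)\(NP/N)
  [2,7] S\(NP/PP)   >
    [2,3] "heard" : (S\(NP/PP))/N
    [3,7] N   <
      [3,4] "gave" : PP
      [4,7] N\PP   <
        [4,5] "chased" : NP
        [5,7] (N\PP)\NP   <
          [5,6] "that" : PP
          [6,7] "quickly" : ((N\PP)\NP)\PP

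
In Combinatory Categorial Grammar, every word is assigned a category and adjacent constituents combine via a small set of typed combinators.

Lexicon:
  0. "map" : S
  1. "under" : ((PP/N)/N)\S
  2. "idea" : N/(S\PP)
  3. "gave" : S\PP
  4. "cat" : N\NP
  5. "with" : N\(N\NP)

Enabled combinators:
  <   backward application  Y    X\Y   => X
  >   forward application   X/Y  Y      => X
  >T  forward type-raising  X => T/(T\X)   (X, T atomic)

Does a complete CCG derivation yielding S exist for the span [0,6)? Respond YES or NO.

NO

S ((PP/N)/N)\S N/(S\PP) S\PP N\NP N\(N\NP)
CKY chart[0,6] = {N/(N\PP), NP/(NP\PP), PP, PP/(PP\PP), S/(S\PP)}; S ∉ chart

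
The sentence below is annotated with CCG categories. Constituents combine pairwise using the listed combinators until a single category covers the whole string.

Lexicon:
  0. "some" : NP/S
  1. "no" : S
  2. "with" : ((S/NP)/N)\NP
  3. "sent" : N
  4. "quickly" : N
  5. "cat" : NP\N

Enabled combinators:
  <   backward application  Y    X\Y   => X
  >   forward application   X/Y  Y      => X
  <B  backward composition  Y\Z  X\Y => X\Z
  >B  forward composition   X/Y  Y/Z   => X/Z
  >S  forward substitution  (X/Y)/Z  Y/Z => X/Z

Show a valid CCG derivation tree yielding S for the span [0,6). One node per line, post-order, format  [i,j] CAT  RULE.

[0,6] S   >
  [0,4] S/NP   >
    [0,3] (S/NP)/N   <
      [0,2] NP   >
        [0,1] "some" : NP/S
        [1,2] "no" : S
      [2,3] "with" : ((S/NP)/N)\NP
    [3,4] "sent" : N
  [4,6] NP   <
    [4,5] "quickly" : N
    [5,6] "cat" : NP\N

[0,1] NP/S  lex  "some"
[1,2] S  lex  "no"
[0,2] NP  >  k=1
[2,3] ((S/NP)/N)\NP  lex  "with"
[0,3] (S/NP)/N  <  k=2
[3,4] N  lex  "sent"
[0,4] S/NP  >  k=3
[4,5] N  lex  "quickly"
[5,6] NP\N  lex  "cat"
[4,6] NP  <  k=5
[0,6] S  >  k=4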